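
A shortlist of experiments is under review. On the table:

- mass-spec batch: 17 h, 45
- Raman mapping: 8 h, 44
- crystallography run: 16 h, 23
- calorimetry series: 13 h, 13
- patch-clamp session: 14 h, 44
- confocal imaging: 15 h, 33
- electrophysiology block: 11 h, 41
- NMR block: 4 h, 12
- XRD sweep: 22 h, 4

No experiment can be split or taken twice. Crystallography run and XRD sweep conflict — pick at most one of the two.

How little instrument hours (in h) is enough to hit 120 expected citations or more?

33

Look for the lowest-instrument combination reaching 120.
Raman mapping + patch-clamp session + electrophysiology block: 129 expected citations at 33 h.
Any bundle with less than 33 h falls short of 120.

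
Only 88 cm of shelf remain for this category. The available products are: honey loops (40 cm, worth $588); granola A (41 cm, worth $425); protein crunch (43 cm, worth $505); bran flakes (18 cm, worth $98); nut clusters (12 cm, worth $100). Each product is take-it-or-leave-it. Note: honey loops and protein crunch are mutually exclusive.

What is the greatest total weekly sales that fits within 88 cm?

1013

Honey loops + granola A uses 81 of the 88 cm and totals 1013.
Every other selection either busts 88 cm or breaks a pairing rule or fails to beat 1013.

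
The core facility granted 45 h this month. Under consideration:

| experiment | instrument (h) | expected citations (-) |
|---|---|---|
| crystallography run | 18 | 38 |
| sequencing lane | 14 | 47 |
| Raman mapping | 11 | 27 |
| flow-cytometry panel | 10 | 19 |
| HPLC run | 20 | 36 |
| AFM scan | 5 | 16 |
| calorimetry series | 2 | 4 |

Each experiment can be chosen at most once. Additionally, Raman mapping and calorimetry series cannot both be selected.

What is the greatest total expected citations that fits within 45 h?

Best packing: crystallography run + sequencing lane + Raman mapping — 43 h, 112 total.
Runner-up sequencing lane + Raman mapping + HPLC run tops out at 110.

112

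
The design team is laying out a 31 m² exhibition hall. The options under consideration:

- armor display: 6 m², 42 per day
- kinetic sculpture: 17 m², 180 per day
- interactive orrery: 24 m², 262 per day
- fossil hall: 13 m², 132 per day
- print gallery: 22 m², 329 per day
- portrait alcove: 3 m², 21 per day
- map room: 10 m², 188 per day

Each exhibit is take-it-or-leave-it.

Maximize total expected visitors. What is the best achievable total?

Ranking by ratio (expected visitors/m²): map room 18.80, print gallery 14.95, interactive orrery 10.92, kinetic sculpture 10.59.
A density-first pass picks kinetic sculpture + portrait alcove + map room — 389 at 30 m².
The 27 m² tied up in kinetic sculpture and map room is better spent on armor display + print gallery — total rises to 392 (31 m²).

392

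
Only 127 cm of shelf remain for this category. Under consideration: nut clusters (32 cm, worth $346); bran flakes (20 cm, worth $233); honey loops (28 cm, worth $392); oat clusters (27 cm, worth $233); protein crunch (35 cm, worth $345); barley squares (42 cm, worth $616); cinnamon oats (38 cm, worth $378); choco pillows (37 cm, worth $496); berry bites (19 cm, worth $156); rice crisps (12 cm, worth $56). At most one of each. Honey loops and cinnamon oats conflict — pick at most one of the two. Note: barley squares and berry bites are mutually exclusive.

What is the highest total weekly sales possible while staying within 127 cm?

1737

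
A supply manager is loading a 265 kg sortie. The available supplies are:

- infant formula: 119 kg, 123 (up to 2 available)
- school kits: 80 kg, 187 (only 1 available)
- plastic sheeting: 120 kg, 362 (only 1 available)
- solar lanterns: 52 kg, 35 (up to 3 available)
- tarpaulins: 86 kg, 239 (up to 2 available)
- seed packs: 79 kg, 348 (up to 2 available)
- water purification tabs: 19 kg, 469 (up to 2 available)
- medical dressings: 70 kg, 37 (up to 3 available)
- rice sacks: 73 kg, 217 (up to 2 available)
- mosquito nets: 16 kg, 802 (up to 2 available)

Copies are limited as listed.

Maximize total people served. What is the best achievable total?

2×seed packs + 2×water purification tabs + 2×mosquito nets uses 228 of the 265 kg and totals 3238.

3238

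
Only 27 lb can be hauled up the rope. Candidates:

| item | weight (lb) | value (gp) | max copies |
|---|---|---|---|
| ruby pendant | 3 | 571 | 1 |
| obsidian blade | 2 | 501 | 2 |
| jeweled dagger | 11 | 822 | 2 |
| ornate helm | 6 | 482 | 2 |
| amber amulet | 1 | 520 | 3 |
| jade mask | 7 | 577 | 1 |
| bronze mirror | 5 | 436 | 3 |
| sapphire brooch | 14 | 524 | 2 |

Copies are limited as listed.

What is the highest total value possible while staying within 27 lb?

4582

A density-first pass picks ruby pendant + 2×obsidian blade + 3×amber amulet + 3×bronze mirror — 4441 at 25 lb.
Dropping bronze mirror frees 5 lb; slotting in jade mask (7 lb) lifts the total to 4582 at 27 lb.
That's the maximum — no swap from here does better than 4582.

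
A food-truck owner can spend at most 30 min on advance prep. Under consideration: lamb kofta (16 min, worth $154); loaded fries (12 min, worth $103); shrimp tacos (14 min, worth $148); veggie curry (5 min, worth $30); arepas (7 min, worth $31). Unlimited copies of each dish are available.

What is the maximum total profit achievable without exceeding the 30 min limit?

Ranking by ratio (profit/min): shrimp tacos 10.57, lamb kofta 9.62, loaded fries 8.58.
Taking the top-ratio dishes first gives 2×shrimp tacos for 296 (28 min).
Dropping shrimp tacos frees 14 min; slotting in lamb kofta (16 min) lifts the total to 302 at 30 min.
Nothing else within 30 min beats 302.

302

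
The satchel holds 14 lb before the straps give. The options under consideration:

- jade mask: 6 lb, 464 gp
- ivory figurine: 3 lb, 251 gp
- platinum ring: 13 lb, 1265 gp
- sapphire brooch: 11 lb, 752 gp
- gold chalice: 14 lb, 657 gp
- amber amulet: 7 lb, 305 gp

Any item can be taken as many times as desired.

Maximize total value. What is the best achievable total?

1265

The ratio ordering already packs tightly: platinum ring, 13 lb, 1265.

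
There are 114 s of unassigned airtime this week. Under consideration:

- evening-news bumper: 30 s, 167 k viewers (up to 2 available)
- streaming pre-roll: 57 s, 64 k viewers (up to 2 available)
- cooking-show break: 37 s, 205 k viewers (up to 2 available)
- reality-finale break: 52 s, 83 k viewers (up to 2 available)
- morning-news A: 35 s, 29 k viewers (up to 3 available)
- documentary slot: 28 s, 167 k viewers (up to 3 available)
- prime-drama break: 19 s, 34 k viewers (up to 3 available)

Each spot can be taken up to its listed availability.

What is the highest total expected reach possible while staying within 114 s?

668

Evening-news bumper + 3×documentary slot uses 114 of the 114 s and totals 668.
That's the maximum — no swap from here does better than 668.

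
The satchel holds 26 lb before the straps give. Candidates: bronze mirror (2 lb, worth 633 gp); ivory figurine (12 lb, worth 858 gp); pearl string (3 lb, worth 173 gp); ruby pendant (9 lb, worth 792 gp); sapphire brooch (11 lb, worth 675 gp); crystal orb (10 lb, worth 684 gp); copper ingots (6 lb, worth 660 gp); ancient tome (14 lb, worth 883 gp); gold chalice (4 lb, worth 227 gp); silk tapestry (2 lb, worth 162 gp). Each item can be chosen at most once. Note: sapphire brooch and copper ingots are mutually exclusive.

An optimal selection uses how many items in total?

6

Optimal total is 2647.
bronze mirror + pearl string + ruby pendant + copper ingots + gold chalice + silk tapestry hits 2647 at 26 lb.
All optima have 6 items.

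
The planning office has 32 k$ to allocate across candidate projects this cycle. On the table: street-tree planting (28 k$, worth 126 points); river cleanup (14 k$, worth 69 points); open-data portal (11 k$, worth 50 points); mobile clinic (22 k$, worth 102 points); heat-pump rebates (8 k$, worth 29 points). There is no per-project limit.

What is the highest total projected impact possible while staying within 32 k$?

138

Best packing: 2×river cleanup — 28 k$, 138 total.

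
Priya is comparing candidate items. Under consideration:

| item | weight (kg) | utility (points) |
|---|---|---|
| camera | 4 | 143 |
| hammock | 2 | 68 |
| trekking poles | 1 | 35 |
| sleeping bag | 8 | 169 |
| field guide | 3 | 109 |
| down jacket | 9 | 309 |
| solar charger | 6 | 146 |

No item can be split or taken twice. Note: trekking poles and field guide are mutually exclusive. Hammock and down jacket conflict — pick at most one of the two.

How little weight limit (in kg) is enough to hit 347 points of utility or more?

Look for the lowest-weight combination reaching 347.
Taking field guide + down jacket gives 418 (≥ 347) for 12 kg.
No combination under 12 kg hits 347.

12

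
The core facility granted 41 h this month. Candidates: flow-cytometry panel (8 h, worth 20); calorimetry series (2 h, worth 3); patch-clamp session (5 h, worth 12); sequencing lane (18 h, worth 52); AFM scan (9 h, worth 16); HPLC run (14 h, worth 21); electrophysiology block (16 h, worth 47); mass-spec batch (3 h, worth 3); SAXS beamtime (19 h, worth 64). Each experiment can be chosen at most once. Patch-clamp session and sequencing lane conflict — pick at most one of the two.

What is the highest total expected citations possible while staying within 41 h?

123

The ratio ordering already packs tightly: patch-clamp session + electrophysiology block + SAXS beamtime, 40 h, 123.
Runner-up calorimetry series + sequencing lane + SAXS beamtime tops out at 119.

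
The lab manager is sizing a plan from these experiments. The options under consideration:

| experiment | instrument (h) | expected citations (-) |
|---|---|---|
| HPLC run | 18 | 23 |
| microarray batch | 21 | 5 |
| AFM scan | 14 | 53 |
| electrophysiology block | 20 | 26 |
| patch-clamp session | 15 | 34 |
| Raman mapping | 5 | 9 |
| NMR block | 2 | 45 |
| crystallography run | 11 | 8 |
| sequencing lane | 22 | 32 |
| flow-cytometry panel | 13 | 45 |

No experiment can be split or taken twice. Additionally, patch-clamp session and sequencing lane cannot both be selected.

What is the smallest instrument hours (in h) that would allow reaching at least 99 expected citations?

Look for the lowest-instrument combination reaching 99.
Taking Raman mapping + NMR block + flow-cytometry panel gives 99 (≥ 99) for 20 h.
Any bundle with less than 20 h falls short of 99.

20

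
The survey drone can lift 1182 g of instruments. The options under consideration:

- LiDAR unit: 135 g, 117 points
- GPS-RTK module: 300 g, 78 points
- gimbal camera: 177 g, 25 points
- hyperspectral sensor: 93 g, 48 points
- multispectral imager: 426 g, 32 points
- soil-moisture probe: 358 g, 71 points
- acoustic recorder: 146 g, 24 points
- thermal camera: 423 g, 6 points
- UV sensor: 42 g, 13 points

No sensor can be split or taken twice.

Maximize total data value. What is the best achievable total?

352

Greedy by ratio would take LiDAR unit + GPS-RTK module + hyperspectral sensor + soil-moisture probe + acoustic recorder + UV sensor: 1074 g used, total 351.
Dropping acoustic recorder frees 146 g; slotting in gimbal camera (177 g) lifts the total to 352 at 1105 g.
An exhaustive check of the 512 subsets confirms 352.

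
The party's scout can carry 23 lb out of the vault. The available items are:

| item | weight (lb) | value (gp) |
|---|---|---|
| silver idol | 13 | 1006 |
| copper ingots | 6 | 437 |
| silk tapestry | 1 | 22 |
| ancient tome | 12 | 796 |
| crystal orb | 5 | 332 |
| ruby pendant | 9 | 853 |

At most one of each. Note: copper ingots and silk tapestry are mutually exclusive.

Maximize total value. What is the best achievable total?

1881

Density check — ruby pendant 94.78, silver idol 77.38, copper ingots 72.83 are the best per lb.
Best packing: silver idol + silk tapestry + ruby pendant — 23 lb, 1881 total.
Every other selection either busts 23 lb or breaks a pairing rule or fails to beat 1881.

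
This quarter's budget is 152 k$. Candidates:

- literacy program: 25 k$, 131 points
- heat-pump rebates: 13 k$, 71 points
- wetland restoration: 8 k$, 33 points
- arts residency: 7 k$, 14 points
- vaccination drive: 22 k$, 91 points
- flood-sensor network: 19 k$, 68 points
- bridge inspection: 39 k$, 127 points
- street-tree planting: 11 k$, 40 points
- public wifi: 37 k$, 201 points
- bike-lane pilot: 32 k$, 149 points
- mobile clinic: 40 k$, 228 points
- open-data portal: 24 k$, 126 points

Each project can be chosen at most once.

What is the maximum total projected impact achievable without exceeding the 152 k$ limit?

Density check — mobile clinic 5.70, heat-pump rebates 5.46, public wifi 5.43 are the best per k$.
The ratio heuristic lands on literacy program + heat-pump rebates + wetland restoration + public wifi + mobile clinic + open-data portal (790) but leaves 5 k$ idle.
The 8 k$ tied up in wetland restoration is better spent on street-tree planting — total rises to 797 (150 k$).

797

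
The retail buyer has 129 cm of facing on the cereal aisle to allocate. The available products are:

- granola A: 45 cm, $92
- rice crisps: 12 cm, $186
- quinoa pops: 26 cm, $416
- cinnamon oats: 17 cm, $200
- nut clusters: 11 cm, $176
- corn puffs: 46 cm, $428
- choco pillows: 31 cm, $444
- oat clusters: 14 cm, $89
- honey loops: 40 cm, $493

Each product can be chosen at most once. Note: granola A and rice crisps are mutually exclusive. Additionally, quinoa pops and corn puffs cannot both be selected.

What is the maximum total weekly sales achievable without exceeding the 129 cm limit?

Taking the top-ratio products first gives rice crisps + quinoa pops + nut clusters + choco pillows + honey loops for 1715 (120 cm).
The 11 cm tied up in nut clusters is better spent on cinnamon oats — total rises to 1739 (126 cm).

1739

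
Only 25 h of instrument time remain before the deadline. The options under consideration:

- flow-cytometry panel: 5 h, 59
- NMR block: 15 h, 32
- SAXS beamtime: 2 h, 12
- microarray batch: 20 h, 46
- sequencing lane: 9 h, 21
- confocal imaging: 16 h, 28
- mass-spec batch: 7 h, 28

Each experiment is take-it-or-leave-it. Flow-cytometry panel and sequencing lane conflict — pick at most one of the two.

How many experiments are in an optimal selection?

Optimal total is 105.
One optimal bundle: flow-cytometry panel + microarray batch (25 h).
All optima have 2 experiments.

2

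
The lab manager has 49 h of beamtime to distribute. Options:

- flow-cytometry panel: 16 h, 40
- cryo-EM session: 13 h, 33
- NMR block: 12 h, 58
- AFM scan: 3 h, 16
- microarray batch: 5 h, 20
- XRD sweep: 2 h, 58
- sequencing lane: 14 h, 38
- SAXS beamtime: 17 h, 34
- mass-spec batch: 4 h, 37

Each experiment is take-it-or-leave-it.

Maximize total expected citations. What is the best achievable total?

Ranking by ratio (expected citations/h): XRD sweep 29.00, mass-spec batch 9.25, AFM scan 5.33, NMR block 4.83.
Taking the top-ratio experiments first gives NMR block + AFM scan + microarray batch + XRD sweep + sequencing lane + mass-spec batch for 227 (40 h).
Replace microarray batch with cryo-EM session: the trade gains 13 net, giving 240 at 48 h.
Next best is flow-cytometry panel + NMR block + XRD sweep + sequencing lane + mass-spec batch at 231 (48 h) — short by 9.

240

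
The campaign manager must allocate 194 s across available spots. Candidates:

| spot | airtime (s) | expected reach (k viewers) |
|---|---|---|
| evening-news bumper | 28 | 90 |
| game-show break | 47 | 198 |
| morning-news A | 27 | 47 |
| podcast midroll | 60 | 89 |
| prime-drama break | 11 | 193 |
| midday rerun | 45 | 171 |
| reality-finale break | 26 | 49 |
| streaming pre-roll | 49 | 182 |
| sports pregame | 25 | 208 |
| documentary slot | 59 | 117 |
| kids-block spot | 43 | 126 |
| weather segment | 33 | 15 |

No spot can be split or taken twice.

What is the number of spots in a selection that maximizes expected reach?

Best achievable expected reach is 952.
For example game-show break + prime-drama break + midday rerun + streaming pre-roll + sports pregame achieves it, using 177 s.
All optima have 5 spots.

5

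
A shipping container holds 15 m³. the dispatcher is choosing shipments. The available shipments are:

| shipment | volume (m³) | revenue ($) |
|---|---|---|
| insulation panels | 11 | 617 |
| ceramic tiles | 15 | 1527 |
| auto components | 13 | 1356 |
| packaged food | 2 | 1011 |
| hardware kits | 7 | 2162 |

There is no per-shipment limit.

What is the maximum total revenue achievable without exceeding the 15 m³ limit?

The ratio ordering already packs tightly: 7×packaged food, 14 m³, 7077.

7077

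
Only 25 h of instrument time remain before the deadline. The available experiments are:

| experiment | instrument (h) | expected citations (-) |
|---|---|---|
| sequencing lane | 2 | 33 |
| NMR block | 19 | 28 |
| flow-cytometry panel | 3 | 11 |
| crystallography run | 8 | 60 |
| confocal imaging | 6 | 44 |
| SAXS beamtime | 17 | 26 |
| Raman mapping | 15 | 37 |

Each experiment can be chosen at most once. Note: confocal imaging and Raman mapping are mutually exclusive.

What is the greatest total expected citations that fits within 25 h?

Taking sequencing lane + flow-cytometry panel + crystallography run + confocal imaging: 19 h used, 148 in expected citations.
Runner-up sequencing lane + crystallography run + confocal imaging tops out at 137.

148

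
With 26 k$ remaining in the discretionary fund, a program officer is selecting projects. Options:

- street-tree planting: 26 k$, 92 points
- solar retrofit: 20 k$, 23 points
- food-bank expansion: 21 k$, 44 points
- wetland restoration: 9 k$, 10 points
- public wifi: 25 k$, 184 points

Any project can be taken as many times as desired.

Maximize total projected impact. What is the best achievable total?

Ranking by ratio (projected impact/k$): public wifi 7.36, street-tree planting 3.54, food-bank expansion 2.10.
Public wifi uses 25 of the 26 k$ and totals 184.
The spare 1 k$ is too small for any remaining project, and no exchange beats 184.

184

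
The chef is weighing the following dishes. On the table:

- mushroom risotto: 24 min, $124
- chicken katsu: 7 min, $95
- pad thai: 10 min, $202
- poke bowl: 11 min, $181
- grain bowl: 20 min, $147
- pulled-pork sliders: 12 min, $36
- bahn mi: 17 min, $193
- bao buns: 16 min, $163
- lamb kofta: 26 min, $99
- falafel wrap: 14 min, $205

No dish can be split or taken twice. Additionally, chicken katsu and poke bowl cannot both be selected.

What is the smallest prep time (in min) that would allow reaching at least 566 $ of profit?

35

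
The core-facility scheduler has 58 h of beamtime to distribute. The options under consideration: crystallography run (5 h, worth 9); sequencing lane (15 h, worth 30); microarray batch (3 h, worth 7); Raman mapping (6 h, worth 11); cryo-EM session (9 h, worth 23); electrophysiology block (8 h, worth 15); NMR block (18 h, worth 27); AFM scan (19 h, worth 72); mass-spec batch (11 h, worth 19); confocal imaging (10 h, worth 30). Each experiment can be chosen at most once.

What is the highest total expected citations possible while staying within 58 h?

164

The ratio heuristic lands on sequencing lane + microarray batch + cryo-EM session + AFM scan + confocal imaging (162) but leaves 2 h idle.
Replace microarray batch with crystallography run: the trade gains 2 net, giving 164 at 58 h.
Runner-up sequencing lane + microarray batch + cryo-EM session + AFM scan + confocal imaging tops out at 162.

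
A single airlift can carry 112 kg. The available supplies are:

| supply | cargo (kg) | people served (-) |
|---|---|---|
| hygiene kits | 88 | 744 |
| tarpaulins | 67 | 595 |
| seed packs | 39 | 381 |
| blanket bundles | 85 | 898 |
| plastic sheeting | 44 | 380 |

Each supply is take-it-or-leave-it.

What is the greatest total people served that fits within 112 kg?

976

Greedy by ratio would take blanket bundles: 85 kg used, total 898.
Dropping blanket bundles frees 85 kg; slotting in tarpaulins + seed packs (106 kg) lifts the total to 976 at 106 kg.
Every other selection either busts 112 kg or fails to beat 976.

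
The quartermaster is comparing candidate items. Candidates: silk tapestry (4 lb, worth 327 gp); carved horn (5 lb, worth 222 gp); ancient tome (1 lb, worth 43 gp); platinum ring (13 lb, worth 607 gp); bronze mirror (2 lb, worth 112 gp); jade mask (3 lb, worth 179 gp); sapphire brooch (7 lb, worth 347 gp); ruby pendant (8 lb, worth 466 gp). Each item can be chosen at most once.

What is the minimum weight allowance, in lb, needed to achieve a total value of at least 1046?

Look for the lowest-weight combination reaching 1046.
silk tapestry + bronze mirror + jade mask + ruby pendant: 1084 value at 17 lb.
No combination under 17 lb hits 1046.

17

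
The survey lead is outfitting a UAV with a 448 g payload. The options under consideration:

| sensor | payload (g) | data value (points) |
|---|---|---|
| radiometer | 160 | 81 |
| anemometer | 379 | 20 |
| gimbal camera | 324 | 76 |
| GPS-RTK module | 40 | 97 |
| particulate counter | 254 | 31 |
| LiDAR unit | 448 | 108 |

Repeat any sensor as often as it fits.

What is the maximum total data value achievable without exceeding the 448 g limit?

1067

Taking 11×GPS-RTK module: 440 g used, 1067 in data value.
Nothing else within 448 g beats 1067.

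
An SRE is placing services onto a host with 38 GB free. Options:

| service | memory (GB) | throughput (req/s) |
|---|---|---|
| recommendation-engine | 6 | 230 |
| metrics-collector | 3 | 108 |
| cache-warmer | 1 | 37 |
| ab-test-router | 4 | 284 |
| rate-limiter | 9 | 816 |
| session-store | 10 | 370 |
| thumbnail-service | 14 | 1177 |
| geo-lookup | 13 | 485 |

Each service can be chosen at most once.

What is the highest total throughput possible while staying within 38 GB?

2684

A density-first pass picks recommendation-engine + metrics-collector + cache-warmer + ab-test-router + rate-limiter + thumbnail-service — 2652 at 37 GB.
Dropping recommendation-engine and metrics-collector frees 9 GB; slotting in session-store (10 GB) lifts the total to 2684 at 38 GB.
Nothing else within 38 GB beats 2684.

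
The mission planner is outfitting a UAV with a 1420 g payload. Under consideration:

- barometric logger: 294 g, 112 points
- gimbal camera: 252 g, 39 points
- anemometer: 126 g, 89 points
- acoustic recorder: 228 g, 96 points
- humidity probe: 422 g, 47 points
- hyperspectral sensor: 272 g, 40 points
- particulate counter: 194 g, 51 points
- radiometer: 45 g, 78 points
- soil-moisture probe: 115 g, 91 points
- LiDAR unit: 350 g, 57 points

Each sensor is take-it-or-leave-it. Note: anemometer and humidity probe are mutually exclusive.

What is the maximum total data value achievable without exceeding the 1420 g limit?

574

Barometric logger + anemometer + acoustic recorder + particulate counter + radiometer + soil-moisture probe + LiDAR unit uses 1352 of the 1420 g and totals 574.
An exhaustive check of the 1024 subsets confirms 574.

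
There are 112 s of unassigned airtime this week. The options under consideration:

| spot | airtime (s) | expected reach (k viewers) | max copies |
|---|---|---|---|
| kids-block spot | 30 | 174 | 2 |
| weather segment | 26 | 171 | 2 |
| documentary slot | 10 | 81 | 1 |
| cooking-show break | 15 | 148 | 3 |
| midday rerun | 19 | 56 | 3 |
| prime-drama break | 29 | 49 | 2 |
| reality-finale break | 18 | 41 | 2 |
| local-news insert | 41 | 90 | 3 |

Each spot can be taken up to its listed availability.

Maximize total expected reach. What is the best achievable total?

A density-first pass picks 2×weather segment + documentary slot + 3×cooking-show break — 867 at 107 s.
Replace weather segment with kids-block spot: the trade gains 3 net, giving 870 at 111 s.
No other feasible combination exceeds 870.

870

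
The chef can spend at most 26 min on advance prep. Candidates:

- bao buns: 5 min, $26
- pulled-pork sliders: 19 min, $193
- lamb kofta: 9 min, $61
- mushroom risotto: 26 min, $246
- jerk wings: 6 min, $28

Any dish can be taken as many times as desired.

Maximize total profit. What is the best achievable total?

246

By profit per min: pulled-pork sliders 10.16, mushroom risotto 9.46, lamb kofta 6.78, bao buns 5.20 lead.
Greedy by ratio would take bao buns + pulled-pork sliders: 24 min used, total 219.
Replace bao buns and pulled-pork sliders with mushroom risotto: the trade gains 27 net, giving 246 at 26 min.
Every other selection either busts 26 min or fails to beat 246.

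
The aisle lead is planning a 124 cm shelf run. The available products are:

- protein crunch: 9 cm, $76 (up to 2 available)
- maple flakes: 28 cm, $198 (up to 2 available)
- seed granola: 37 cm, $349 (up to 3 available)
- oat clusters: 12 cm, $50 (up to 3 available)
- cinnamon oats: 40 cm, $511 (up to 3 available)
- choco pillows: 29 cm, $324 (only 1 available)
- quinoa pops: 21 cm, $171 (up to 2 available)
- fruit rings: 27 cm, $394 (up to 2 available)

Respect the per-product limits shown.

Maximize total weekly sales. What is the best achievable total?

1623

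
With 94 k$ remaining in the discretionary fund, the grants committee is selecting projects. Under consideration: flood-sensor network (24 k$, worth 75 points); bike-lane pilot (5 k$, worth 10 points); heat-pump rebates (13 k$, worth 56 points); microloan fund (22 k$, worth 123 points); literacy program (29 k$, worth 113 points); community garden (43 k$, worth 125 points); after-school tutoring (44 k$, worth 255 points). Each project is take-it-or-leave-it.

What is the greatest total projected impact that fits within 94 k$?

453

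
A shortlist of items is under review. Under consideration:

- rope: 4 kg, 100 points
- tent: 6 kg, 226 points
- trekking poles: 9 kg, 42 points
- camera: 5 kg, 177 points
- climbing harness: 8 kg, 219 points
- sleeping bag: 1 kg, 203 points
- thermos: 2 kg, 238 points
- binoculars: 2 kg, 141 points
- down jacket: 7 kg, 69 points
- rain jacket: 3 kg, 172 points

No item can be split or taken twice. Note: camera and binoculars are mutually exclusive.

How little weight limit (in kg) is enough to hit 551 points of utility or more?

5

Minimise kg subject to total utility ≥ 551.
sleeping bag + thermos + binoculars: 582 utility at 5 kg.
Below 5 kg the best achievable stays under 551.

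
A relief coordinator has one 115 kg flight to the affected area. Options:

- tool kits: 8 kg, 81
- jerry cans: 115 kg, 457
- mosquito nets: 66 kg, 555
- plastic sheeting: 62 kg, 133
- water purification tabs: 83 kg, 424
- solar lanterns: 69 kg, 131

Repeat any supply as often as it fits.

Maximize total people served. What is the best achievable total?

1134

Best packing: 14×tool kits — 112 kg, 1134 total.
The spare 3 kg is too small for any remaining supply, and no exchange beats 1134.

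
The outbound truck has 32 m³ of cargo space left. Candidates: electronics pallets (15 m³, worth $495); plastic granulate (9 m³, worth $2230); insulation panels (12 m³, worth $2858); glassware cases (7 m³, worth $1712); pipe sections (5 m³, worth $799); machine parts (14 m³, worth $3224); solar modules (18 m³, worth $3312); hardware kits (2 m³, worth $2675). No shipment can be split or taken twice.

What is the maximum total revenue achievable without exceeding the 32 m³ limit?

9841

Density check — hardware kits 1337.50, plastic granulate 247.78, glassware cases 244.57, insulation panels 238.17 are the best per m³.
Taking the top-ratio shipments first gives plastic granulate + insulation panels + glassware cases + hardware kits for 9475 (30 m³).
The 12 m³ tied up in insulation panels is better spent on machine parts — total rises to 9841 (32 m³).
That's the maximum — no swap from here does better than 9841.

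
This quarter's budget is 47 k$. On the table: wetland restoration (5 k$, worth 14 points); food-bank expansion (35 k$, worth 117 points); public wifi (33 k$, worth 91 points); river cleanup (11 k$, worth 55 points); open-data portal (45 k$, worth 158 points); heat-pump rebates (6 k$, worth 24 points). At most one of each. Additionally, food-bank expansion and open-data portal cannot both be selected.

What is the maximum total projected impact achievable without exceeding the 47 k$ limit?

172

Taking the top-ratio projects first gives wetland restoration + river cleanup + heat-pump rebates for 93 (22 k$).
Replace wetland restoration and heat-pump rebates with food-bank expansion: the trade gains 79 net, giving 172 at 46 k$.
Next best is open-data portal at 158 (45 k$) — short by 14.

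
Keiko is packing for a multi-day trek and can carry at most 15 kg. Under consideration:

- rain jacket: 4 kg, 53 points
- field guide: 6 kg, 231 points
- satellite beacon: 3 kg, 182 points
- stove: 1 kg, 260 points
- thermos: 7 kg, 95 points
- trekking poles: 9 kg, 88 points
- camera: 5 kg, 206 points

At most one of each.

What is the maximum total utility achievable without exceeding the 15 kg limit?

By utility per kg: stove 260.00, satellite beacon 60.67, camera 41.20, field guide 38.50 lead.
The ratio ordering already packs tightly: field guide + satellite beacon + stove + camera, 15 kg, 879.
An exhaustive check of the 128 subsets confirms 879.

879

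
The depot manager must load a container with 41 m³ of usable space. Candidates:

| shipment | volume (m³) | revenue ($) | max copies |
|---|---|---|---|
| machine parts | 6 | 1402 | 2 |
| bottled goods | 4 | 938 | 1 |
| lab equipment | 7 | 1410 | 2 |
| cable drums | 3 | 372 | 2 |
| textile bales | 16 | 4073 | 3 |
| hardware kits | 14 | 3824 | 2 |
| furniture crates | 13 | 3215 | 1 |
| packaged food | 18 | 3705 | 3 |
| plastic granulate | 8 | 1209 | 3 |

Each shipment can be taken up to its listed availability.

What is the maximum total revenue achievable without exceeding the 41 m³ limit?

10863

Density check — hardware kits 273.14, textile bales 254.56, furniture crates 247.31 are the best per m³.
2×hardware kits + furniture crates uses 41 of the 41 m³ and totals 10863.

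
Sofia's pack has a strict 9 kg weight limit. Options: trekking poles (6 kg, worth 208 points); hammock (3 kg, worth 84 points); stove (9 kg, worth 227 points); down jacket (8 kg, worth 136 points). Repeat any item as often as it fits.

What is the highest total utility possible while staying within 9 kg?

Density check — trekking poles 34.67, hammock 28.00, stove 25.22 are the best per kg.
Best packing: trekking poles + hammock — 9 kg, 292 total.

292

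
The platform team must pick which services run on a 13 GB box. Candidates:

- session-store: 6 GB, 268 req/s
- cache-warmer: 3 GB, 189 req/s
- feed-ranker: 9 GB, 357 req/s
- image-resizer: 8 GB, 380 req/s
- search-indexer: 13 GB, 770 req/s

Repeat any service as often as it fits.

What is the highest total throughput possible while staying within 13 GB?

770

By throughput per GB: cache-warmer 63.00, search-indexer 59.23, image-resizer 47.50 lead.
The ratio heuristic lands on 4×cache-warmer (756) but leaves 1 GB idle.
The 12 GB tied up in 4×cache-warmer is better spent on search-indexer — total rises to 770 (13 GB).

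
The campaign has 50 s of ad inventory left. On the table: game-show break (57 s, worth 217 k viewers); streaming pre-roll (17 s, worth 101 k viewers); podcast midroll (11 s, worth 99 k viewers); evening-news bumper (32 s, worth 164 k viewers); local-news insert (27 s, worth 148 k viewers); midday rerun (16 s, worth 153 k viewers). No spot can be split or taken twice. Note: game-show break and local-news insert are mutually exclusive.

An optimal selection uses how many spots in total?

3

The maximum expected reach within 50 s is 353.
For example streaming pre-roll + podcast midroll + midday rerun achieves it, using 44 s.
Any selection reaching 353 contains exactly 3 spots.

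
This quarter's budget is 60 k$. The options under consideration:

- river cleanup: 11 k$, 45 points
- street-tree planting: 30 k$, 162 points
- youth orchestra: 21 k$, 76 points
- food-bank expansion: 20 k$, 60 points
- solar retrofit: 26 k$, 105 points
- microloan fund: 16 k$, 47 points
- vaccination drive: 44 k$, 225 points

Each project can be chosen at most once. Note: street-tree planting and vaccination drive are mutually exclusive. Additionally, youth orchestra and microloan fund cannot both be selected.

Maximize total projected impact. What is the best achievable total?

Density check — street-tree planting 5.40, vaccination drive 5.11, river cleanup 4.09 are the best per k$.
Taking the top-ratio projects first gives river cleanup + street-tree planting + microloan fund for 254 (57 k$).
Dropping river cleanup and street-tree planting frees 41 k$; slotting in vaccination drive (44 k$) lifts the total to 272 at 60 k$.
That's the maximum — no feasible swap from here does better than 272.

272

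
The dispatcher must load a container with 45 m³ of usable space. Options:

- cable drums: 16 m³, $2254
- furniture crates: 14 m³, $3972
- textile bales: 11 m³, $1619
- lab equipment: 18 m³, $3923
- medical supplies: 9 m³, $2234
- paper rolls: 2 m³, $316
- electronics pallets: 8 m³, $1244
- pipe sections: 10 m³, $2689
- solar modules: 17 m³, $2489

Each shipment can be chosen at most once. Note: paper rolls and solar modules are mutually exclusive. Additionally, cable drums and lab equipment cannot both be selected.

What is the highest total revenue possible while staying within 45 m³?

10900

The ratio heuristic lands on furniture crates + medical supplies + paper rolls + electronics pallets + pipe sections (10455) but leaves 2 m³ idle.
Replace medical supplies and electronics pallets with lab equipment: the trade gains 445 net, giving 10900 at 44 m³.
Nothing else feasible within 45 m³ beats 10900.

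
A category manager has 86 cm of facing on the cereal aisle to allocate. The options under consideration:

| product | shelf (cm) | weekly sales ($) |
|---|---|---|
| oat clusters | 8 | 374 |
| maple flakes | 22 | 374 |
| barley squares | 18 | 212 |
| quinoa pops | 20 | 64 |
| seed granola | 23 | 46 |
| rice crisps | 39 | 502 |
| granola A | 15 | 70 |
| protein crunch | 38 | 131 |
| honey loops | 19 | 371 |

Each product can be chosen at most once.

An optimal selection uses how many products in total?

Best achievable weekly sales is 1459.
One optimal bundle: oat clusters + barley squares + rice crisps + honey loops (84 cm).
All optima have 4 products.

4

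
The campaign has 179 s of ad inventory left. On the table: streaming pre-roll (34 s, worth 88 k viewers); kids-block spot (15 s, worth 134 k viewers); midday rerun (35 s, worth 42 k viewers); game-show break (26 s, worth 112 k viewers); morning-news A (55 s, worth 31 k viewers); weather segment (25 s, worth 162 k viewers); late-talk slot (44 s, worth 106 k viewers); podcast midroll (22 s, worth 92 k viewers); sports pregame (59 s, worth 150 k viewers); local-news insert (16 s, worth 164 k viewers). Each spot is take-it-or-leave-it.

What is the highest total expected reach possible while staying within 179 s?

814

Greedy by ratio would take streaming pre-roll + kids-block spot + midday rerun + game-show break + weather segment + podcast midroll + local-news insert: 173 s used, total 794.
The 69 s tied up in streaming pre-roll and midday rerun is better spent on sports pregame — total rises to 814 (163 s).
Next best is streaming pre-roll + kids-block spot + game-show break + weather segment + sports pregame + local-news insert at 810 (175 s) — short by 4.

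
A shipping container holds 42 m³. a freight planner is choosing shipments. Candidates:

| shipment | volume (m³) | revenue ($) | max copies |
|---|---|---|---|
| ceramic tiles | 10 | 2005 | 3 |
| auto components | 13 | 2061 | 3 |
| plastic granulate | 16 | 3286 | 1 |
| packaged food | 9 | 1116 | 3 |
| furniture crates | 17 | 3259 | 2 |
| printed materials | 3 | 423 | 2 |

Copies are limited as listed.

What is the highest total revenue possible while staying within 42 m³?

8142

Best packing: 2×ceramic tiles + plastic granulate + 2×printed materials — 42 m³, 8142 total.
No other feasible combination exceeds 8142.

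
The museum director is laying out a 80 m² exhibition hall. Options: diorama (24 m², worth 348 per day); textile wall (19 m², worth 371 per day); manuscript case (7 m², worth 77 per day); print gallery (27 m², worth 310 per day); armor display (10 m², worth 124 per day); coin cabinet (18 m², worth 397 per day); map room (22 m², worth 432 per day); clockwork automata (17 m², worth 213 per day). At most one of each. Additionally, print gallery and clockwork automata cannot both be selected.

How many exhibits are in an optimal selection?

4

Best achievable expected visitors is 1413.
One optimal bundle: textile wall + coin cabinet + map room + clockwork automata (76 m²).
All optima have 4 exhibits.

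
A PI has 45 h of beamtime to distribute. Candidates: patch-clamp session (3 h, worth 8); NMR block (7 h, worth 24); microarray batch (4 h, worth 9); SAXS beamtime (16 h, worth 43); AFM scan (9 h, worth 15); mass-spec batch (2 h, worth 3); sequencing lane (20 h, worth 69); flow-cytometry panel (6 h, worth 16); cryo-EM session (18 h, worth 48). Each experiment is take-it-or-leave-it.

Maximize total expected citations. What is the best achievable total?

Density check — sequencing lane 3.45, NMR block 3.43, SAXS beamtime 2.69 are the best per h.
Greedy by ratio would take NMR block + SAXS beamtime + mass-spec batch + sequencing lane: 45 h used, total 139.
Dropping SAXS beamtime and mass-spec batch frees 18 h; slotting in cryo-EM session (18 h) lifts the total to 141 at 45 h.

141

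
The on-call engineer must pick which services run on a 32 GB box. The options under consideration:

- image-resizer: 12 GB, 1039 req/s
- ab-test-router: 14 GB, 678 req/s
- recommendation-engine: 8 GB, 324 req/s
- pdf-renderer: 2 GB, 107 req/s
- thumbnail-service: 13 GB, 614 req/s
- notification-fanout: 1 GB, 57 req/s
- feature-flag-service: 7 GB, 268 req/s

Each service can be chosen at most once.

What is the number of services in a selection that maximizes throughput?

3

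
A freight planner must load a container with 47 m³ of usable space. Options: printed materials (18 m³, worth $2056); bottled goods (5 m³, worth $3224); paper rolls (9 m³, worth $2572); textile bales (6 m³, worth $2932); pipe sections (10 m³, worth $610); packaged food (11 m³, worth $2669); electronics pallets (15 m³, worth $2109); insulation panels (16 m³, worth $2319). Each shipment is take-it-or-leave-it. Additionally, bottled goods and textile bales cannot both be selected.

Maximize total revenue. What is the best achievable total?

10784

Best packing: bottled goods + paper rolls + packaged food + insulation panels — 41 m³, 10784 total.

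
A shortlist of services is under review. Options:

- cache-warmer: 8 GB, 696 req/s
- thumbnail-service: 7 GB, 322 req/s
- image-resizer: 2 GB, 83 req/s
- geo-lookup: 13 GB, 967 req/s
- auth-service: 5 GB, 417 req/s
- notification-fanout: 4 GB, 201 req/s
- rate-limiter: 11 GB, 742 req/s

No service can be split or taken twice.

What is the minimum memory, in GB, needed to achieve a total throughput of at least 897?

Look for the lowest-memory combination reaching 897.
cache-warmer + notification-fanout: 897 throughput at 12 GB.
No combination under 12 GB hits 897.

12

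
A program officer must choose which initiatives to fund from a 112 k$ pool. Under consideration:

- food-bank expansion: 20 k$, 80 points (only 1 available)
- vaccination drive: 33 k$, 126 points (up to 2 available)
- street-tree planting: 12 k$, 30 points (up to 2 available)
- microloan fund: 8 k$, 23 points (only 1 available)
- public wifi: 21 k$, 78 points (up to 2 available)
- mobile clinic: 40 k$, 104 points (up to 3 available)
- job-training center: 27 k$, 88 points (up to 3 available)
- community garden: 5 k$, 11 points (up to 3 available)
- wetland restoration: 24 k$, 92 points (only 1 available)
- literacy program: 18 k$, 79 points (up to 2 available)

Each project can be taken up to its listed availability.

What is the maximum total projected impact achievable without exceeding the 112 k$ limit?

Ranking by ratio (projected impact/k$): literacy program 4.39, food-bank expansion 4.00, wetland restoration 3.83, vaccination drive 3.82.
Greedy by ratio would take food-bank expansion + microloan fund + public wifi + wetland restoration + 2×literacy program: 109 k$ used, total 431.
The 32 k$ tied up in microloan fund and wetland restoration is better spent on vaccination drive — total rises to 442 (110 k$).

442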